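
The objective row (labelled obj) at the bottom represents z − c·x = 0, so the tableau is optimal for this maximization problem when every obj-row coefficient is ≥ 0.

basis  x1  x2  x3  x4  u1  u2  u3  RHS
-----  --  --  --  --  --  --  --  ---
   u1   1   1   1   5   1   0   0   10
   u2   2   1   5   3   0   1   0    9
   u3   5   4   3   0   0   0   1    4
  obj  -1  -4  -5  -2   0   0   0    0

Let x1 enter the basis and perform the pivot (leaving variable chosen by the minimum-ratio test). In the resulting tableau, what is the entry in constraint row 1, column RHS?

Ratio test on column x1 — row 1: 10/1 = 10; row 2: 9/2 = 9/2; row 3: 4/5 = 4/5. Minimum is 4/5 at row 3 (u3 leaves); pivot element 5.
Divide row 3 by 5; eliminate column x1 from the other rows.
Row 1 update in column RHS: 10 − 1·(4/5) = 46/5.

46/5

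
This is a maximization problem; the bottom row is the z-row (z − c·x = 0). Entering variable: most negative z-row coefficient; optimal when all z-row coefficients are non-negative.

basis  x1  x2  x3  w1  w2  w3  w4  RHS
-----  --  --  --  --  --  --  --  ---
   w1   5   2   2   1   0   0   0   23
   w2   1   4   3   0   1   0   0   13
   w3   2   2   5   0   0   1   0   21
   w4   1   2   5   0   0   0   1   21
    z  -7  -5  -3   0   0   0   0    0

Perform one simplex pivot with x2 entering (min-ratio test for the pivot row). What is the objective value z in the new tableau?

65/4

Ratio test on column x2 — row 1: 23/2 = 23/2; row 2: 13/4 = 13/4; row 3: 21/2 = 21/2; row 4: 21/2 = 21/2. Minimum is 13/4 at row 2 (w2 leaves); pivot element 4.
Pivot on row 2; the z-row RHS becomes 0 − (-5)·(13/4) = 65/4.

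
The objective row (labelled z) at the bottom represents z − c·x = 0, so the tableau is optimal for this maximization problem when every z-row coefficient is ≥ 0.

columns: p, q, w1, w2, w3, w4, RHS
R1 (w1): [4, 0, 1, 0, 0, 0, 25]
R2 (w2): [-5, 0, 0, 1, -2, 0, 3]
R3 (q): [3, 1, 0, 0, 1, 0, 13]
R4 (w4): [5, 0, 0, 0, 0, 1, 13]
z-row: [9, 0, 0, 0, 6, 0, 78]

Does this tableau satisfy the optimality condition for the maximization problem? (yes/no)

yes

Every z-row coefficient is ≥ 0, so the tableau is optimal.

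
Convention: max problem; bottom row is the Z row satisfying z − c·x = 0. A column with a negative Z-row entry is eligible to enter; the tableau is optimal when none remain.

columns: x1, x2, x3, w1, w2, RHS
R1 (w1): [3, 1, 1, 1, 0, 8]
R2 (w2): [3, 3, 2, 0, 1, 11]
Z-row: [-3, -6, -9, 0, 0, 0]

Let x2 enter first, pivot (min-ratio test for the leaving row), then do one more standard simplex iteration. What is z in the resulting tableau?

99/2

Ratio test on column x2 — row 1: 8/1 = 8; row 2: 11/3 = 11/3. Minimum is 11/3 at row 2 (w2 leaves); pivot element 3.
Pivot on row 2; the Z-row RHS becomes 0 − (-6)·(11/3) = 22.
Next entering variable (most negative Z-row entry -5): x3.
Ratio test on column x3 — row 1: (13/3)/(1/3) = 13; row 2: (11/3)/(2/3) = 11/2. Minimum is 11/2 at row 2 (x2 leaves); pivot element 2/3.
After the second pivot the Z-row RHS is 22 − (-5)·(11/2) = 99/2.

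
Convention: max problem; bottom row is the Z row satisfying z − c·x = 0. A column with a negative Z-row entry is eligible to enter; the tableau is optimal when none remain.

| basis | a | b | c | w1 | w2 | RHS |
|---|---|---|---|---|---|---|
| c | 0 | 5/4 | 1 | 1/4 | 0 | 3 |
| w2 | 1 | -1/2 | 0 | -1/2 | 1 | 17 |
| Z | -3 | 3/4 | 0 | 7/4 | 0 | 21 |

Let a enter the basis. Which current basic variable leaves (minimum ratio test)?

w2

Column a entries and ratios — c: 0 ≤ 0, skip; w2: 17/1 = 17.
Smallest ratio is 17 in the row of w2, so w2 leaves.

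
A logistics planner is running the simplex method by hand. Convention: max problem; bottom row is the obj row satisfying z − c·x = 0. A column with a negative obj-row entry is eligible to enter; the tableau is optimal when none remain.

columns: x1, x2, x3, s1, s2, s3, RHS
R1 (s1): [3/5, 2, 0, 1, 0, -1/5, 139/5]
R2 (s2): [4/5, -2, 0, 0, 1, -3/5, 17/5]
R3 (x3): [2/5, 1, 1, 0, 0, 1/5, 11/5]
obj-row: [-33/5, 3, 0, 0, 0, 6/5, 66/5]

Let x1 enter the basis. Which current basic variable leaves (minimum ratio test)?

Column x1 entries and ratios — s1: (139/5)/(3/5) = 139/3; s2: (17/5)/(4/5) = 17/4; x3: (11/5)/(2/5) = 11/2.
Smallest ratio is 17/4 in the row of s2, so s2 leaves.

s2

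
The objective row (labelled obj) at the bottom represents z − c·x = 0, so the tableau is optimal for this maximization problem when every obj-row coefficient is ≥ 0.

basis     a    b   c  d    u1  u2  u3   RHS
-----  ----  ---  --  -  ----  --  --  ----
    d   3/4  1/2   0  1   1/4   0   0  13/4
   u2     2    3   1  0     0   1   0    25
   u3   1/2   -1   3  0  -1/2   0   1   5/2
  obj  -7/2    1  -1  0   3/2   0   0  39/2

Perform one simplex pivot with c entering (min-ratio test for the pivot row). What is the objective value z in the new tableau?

61/3

Ratio test on column c — row 1: entry 0 ≤ 0; row 2: 25/1 = 25; row 3: (5/2)/3 = 5/6. Minimum is 5/6 at row 3 (u3 leaves); pivot element 3.
Pivot on row 3; the obj-row RHS becomes 39/2 − (-1)·(5/6) = 61/3.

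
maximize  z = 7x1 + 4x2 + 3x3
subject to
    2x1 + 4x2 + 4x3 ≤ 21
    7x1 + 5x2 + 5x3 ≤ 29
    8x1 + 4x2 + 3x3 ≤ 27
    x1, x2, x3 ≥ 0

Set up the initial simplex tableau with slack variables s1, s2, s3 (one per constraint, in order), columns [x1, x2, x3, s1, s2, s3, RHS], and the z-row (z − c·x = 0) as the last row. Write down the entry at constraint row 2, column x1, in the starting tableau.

7

Constraint 2 has coefficient 7 on x1.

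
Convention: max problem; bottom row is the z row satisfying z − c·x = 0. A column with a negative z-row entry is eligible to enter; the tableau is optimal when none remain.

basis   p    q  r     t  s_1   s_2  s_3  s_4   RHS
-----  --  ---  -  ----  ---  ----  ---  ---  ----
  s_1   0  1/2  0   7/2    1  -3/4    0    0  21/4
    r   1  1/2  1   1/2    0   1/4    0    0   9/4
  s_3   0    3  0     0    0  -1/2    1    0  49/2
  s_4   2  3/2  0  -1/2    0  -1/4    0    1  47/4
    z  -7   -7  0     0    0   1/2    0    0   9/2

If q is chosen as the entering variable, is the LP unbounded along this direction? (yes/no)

no

Column q has positive entries in row(s) 1, 2, 3, 4, so the ratio test bounds it — not unbounded.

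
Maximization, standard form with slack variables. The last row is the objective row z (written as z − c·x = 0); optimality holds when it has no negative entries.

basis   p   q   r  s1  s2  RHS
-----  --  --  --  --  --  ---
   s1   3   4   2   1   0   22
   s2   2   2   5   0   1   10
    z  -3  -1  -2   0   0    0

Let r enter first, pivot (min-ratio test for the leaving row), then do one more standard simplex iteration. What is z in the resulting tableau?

15

Ratio test on column r — row 1: 22/2 = 11; row 2: 10/5 = 2. Minimum is 2 at row 2 (s2 leaves); pivot element 5.
Pivot on row 2; the z-row RHS becomes 0 − (-2)·2 = 4.
Next entering variable (most negative z-row entry -11/5): p.
Ratio test on column p — row 1: 18/(11/5) = 90/11; row 2: 2/(2/5) = 5. Minimum is 5 at row 2 (r leaves); pivot element 2/5.
After the second pivot the z-row RHS is 4 − (-11/5)·5 = 15.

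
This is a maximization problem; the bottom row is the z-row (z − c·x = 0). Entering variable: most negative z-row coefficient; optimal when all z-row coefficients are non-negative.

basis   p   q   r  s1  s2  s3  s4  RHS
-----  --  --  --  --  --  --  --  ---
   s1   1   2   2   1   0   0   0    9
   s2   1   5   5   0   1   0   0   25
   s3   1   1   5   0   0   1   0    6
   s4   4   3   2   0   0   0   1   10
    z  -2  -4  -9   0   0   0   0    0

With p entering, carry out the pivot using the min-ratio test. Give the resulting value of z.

5

Ratio test on column p — row 1: 9/1 = 9; row 2: 25/1 = 25; row 3: 6/1 = 6; row 4: 10/4 = 5/2. Minimum is 5/2 at row 4 (s4 leaves); pivot element 4.
Pivot on row 4; the z-row RHS becomes 0 − (-2)·(5/2) = 5.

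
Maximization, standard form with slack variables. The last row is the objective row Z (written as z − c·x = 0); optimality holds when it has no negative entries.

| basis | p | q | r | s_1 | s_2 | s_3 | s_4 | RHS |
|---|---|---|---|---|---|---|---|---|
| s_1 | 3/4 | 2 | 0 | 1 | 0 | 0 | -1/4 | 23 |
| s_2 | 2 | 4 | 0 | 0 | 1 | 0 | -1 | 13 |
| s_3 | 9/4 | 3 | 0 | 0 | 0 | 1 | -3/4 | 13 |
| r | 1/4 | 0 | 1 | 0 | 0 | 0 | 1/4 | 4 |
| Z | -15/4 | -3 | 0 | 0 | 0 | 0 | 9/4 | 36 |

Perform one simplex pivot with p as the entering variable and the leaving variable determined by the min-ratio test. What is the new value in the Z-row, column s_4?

Ratio test on column p — row 1: 23/(3/4) = 92/3; row 2: 13/2 = 13/2; row 3: 13/(9/4) = 52/9; row 4: 4/(1/4) = 16. Minimum is 52/9 at row 3 (s_3 leaves); pivot element 9/4.
Divide row 3 by 9/4; eliminate column p from the other rows.
Z-row update in column s_4: 9/4 − (-15/4)·(-1/3) = 1.

1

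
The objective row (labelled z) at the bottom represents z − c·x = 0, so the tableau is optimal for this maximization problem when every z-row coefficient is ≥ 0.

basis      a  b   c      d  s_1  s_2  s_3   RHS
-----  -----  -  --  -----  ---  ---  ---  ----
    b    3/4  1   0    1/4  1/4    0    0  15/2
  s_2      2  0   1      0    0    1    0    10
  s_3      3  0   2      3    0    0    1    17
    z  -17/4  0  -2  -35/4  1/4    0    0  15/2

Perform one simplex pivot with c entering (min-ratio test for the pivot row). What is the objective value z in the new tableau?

Ratio test on column c — row 1: entry 0 ≤ 0; row 2: 10/1 = 10; row 3: 17/2 = 17/2. Minimum is 17/2 at row 3 (s_3 leaves); pivot element 2.
Pivot on row 3; the z-row RHS becomes 15/2 − (-2)·(17/2) = 49/2.

49/2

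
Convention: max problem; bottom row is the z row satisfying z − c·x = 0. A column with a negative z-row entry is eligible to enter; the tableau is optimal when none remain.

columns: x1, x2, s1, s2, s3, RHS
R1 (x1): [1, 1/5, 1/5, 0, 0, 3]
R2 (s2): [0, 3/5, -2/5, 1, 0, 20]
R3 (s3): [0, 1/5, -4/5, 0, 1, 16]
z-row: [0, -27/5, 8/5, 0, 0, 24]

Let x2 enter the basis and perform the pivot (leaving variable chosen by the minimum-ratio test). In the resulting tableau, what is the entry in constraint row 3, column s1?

Ratio test on column x2 — row 1: 3/(1/5) = 15; row 2: 20/(3/5) = 100/3; row 3: 16/(1/5) = 80. Minimum is 15 at row 1 (x1 leaves); pivot element 1/5.
Divide row 1 by 1/5; eliminate column x2 from the other rows.
Row 3 update in column s1: -4/5 − (1/5)·1 = -1.

-1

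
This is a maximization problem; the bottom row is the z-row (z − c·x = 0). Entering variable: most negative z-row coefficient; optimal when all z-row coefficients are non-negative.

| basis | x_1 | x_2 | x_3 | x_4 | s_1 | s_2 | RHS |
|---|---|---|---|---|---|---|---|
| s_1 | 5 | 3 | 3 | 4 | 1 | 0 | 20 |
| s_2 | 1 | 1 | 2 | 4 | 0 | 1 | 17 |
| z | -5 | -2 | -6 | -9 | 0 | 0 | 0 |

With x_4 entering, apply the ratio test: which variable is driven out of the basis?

s_2

Column x_4 entries and ratios — s_1: 20/4 = 5; s_2: 17/4 = 17/4.
Smallest ratio is 17/4 in the row of s_2, so s_2 leaves.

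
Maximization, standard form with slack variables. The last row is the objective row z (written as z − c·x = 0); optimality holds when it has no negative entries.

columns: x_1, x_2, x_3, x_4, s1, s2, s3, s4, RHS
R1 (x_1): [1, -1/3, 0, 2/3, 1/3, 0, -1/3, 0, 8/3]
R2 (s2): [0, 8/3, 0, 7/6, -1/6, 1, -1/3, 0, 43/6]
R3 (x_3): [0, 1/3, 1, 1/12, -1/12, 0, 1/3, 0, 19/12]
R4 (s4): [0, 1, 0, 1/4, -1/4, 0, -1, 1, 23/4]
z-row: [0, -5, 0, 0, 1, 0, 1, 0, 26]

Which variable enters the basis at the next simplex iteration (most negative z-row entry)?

Negative z-row entries: x_2: -5.
The most negative is -5 in column x_2, so x_2 enters.

x_2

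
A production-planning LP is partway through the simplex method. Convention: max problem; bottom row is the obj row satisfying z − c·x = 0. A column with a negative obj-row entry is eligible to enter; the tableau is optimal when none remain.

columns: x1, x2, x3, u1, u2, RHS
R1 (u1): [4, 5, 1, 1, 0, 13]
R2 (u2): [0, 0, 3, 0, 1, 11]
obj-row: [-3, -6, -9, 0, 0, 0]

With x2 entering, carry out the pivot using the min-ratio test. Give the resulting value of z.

78/5

Ratio test on column x2 — row 1: 13/5 = 13/5; row 2: entry 0 ≤ 0. Minimum is 13/5 at row 1 (u1 leaves); pivot element 5.
Pivot on row 1; the obj-row RHS becomes 0 − (-6)·(13/5) = 78/5.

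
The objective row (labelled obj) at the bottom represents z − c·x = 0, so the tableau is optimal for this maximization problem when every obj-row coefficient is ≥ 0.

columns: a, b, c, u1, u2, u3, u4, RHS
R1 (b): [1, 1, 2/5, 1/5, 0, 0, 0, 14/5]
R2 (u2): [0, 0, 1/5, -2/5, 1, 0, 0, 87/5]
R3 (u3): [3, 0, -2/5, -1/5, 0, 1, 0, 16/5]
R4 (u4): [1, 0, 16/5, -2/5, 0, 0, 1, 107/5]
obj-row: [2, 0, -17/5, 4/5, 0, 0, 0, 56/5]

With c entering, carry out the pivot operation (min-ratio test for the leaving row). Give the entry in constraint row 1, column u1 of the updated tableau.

1/4

Ratio test on column c — row 1: (14/5)/(2/5) = 7; row 2: (87/5)/(1/5) = 87; row 3: entry -2/5 ≤ 0; row 4: (107/5)/(16/5) = 107/16. Minimum is 107/16 at row 4 (u4 leaves); pivot element 16/5.
Divide row 4 by 16/5; eliminate column c from the other rows.
Row 1 update in column u1: 1/5 − (2/5)·(-1/8) = 1/4.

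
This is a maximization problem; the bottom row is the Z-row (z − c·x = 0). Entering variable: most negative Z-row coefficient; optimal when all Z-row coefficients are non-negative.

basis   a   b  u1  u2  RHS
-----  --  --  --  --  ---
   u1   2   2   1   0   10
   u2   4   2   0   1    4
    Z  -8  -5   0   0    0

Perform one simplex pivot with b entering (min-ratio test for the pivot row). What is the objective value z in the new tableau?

Ratio test on column b — row 1: 10/2 = 5; row 2: 4/2 = 2. Minimum is 2 at row 2 (u2 leaves); pivot element 2.
Pivot on row 2; the Z-row RHS becomes 0 − (-5)·2 = 10.

10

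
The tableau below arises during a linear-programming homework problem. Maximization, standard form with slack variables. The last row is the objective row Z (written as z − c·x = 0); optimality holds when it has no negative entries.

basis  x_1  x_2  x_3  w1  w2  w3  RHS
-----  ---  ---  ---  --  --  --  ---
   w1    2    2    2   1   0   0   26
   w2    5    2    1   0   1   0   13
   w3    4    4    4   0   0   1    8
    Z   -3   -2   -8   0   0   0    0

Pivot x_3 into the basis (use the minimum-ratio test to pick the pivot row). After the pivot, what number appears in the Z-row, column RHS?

16

Ratio test on column x_3 — row 1: 26/2 = 13; row 2: 13/1 = 13; row 3: 8/4 = 2. Minimum is 2 at row 3 (w3 leaves); pivot element 4.
Divide row 3 by 4; eliminate column x_3 from the other rows.
Z-row update in column RHS: 0 − (-8)·2 = 16.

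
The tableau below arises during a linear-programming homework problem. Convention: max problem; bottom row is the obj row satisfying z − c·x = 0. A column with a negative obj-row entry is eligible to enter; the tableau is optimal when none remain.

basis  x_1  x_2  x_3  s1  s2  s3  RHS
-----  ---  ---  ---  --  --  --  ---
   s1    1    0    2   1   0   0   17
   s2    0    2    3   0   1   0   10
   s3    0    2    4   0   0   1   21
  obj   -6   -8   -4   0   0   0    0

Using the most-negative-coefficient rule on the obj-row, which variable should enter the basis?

Negative obj-row entries: x_1: -6, x_2: -8, x_3: -4.
The most negative is -8 in column x_2, so x_2 enters.

x_2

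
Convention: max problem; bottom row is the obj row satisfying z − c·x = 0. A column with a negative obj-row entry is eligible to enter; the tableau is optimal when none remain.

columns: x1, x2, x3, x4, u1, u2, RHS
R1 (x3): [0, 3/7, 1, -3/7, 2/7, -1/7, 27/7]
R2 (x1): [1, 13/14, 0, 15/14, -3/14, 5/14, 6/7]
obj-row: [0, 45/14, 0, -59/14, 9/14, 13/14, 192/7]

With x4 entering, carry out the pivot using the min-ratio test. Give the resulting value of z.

154/5

Ratio test on column x4 — row 1: entry -3/7 ≤ 0; row 2: (6/7)/(15/14) = 4/5. Minimum is 4/5 at row 2 (x1 leaves); pivot element 15/14.
Pivot on row 2; the obj-row RHS becomes 192/7 − (-59/14)·(4/5) = 154/5.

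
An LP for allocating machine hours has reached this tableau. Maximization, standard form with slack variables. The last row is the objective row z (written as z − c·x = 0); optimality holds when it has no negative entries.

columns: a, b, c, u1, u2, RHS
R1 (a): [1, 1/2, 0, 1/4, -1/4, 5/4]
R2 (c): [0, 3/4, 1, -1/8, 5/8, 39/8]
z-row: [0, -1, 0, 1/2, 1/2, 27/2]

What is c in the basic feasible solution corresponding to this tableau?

c is basic (row 2); its value is the RHS of that row, 39/8.

39/8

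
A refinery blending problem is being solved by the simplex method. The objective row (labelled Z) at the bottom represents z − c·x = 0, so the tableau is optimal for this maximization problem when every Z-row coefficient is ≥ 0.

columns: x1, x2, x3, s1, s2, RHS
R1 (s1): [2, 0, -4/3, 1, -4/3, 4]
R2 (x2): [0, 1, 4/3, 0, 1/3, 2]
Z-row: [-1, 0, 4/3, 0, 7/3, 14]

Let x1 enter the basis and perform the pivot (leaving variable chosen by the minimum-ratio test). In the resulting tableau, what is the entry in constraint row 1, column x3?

-2/3

Ratio test on column x1 — row 1: 4/2 = 2; row 2: entry 0 ≤ 0. Minimum is 2 at row 1 (s1 leaves); pivot element 2.
Divide row 1 by 2; eliminate column x1 from the other rows.
In the new row 1, the x3 entry is the old entry divided by the pivot: (-4/3)/2 = -2/3.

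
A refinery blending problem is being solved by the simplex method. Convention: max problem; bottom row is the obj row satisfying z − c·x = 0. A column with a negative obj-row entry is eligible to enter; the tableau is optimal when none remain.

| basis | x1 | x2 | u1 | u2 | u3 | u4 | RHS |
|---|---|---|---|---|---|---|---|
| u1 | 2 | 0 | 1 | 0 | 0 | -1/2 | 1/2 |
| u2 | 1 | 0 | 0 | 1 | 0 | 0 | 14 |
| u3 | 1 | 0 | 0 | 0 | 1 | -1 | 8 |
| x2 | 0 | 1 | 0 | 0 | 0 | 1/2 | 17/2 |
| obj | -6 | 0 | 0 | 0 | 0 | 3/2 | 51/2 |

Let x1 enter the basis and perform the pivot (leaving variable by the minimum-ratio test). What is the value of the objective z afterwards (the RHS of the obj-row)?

27

Ratio test on column x1 — row 1: (1/2)/2 = 1/4; row 2: 14/1 = 14; row 3: 8/1 = 8; row 4: entry 0 ≤ 0. Minimum is 1/4 at row 1 (u1 leaves); pivot element 2.
Pivot on row 1; the obj-row RHS becomes 51/2 − (-6)·(1/4) = 27.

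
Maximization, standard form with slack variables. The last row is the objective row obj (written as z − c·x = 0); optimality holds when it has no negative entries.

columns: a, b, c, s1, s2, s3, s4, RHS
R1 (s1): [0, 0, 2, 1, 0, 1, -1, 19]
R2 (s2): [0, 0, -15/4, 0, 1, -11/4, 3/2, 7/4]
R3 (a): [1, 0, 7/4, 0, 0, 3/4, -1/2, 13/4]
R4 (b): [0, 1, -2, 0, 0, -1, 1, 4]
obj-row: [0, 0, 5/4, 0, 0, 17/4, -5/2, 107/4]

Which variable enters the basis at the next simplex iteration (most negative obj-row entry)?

Negative obj-row entries: s4: -5/2.
The most negative is -5/2 in column s4, so s4 enters.

s4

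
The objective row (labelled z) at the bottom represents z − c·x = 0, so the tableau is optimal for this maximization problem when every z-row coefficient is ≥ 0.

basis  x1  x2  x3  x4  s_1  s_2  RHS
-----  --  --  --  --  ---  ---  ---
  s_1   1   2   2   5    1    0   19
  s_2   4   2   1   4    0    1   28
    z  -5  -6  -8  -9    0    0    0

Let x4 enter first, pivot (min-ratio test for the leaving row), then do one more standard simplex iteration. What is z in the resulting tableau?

76

Ratio test on column x4 — row 1: 19/5 = 19/5; row 2: 28/4 = 7. Minimum is 19/5 at row 1 (s_1 leaves); pivot element 5.
Pivot on row 1; the z-row RHS becomes 0 − (-9)·(19/5) = 171/5.
Next entering variable (most negative z-row entry -22/5): x3.
Ratio test on column x3 — row 1: (19/5)/(2/5) = 19/2; row 2: entry -3/5 ≤ 0. Minimum is 19/2 at row 1 (x4 leaves); pivot element 2/5.
After the second pivot the z-row RHS is 171/5 − (-22/5)·(19/2) = 76.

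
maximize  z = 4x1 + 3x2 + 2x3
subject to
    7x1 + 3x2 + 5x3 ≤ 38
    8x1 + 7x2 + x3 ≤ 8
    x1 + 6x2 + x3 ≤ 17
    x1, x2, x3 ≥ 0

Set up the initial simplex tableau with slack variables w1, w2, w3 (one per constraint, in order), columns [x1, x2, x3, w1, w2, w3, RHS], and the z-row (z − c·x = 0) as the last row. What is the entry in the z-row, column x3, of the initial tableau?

-2

The z-row carries the negated objective coefficients: the x3 entry is -2.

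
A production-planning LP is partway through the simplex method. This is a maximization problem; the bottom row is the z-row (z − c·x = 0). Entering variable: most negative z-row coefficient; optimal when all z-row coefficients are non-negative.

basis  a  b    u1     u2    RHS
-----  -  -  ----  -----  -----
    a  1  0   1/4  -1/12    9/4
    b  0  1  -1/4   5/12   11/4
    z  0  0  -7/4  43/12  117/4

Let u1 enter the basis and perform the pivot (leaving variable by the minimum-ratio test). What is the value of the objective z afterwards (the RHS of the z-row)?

Ratio test on column u1 — row 1: (9/4)/(1/4) = 9; row 2: entry -1/4 ≤ 0. Minimum is 9 at row 1 (a leaves); pivot element 1/4.
Pivot on row 1; the z-row RHS becomes 117/4 − (-7/4)·9 = 45.

45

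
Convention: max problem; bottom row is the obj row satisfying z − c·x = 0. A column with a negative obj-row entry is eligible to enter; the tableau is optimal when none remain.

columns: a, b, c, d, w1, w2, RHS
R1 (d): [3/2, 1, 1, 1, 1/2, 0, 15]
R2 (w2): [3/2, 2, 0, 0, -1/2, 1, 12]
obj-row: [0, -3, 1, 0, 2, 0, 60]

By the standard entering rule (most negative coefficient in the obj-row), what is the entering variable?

b

Negative obj-row entries: b: -3.
The most negative is -3 in column b, so b enters.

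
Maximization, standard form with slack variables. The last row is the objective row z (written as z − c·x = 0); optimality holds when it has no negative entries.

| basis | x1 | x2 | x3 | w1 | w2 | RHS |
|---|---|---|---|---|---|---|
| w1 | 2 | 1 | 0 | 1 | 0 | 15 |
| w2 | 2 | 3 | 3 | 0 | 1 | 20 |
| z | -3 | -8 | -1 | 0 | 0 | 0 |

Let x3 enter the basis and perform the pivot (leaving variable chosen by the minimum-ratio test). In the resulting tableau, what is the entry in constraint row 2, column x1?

Ratio test on column x3 — row 1: entry 0 ≤ 0; row 2: 20/3 = 20/3. Minimum is 20/3 at row 2 (w2 leaves); pivot element 3.
Divide row 2 by 3; eliminate column x3 from the other rows.
In the new row 2, the x1 entry is the old entry divided by the pivot: 2/3 = 2/3.

2/3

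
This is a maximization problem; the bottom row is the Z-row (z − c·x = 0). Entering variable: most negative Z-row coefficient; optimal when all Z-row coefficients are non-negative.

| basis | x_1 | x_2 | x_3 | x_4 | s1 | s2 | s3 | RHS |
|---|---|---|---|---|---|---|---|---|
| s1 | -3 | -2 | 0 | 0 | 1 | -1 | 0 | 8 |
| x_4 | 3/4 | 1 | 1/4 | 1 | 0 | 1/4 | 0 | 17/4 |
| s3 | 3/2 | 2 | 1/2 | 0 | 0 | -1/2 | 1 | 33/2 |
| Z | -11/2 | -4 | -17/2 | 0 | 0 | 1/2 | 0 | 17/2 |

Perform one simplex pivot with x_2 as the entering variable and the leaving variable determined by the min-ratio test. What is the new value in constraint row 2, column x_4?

Ratio test on column x_2 — row 1: entry -2 ≤ 0; row 2: (17/4)/1 = 17/4; row 3: (33/2)/2 = 33/4. Minimum is 17/4 at row 2 (x_4 leaves); pivot element 1.
Divide row 2 by 1; eliminate column x_2 from the other rows.
In the new row 2, the x_4 entry is the old entry divided by the pivot: 1/1 = 1.

1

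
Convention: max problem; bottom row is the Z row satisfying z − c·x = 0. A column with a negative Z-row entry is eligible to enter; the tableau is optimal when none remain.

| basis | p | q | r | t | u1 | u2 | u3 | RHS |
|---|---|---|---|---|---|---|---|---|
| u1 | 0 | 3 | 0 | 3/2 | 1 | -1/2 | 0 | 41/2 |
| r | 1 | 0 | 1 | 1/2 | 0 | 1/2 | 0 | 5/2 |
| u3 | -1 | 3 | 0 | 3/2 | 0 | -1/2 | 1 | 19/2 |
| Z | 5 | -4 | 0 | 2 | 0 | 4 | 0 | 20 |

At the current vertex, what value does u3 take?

19/2

u3 is basic (row 3); its value is the RHS of that row, 19/2.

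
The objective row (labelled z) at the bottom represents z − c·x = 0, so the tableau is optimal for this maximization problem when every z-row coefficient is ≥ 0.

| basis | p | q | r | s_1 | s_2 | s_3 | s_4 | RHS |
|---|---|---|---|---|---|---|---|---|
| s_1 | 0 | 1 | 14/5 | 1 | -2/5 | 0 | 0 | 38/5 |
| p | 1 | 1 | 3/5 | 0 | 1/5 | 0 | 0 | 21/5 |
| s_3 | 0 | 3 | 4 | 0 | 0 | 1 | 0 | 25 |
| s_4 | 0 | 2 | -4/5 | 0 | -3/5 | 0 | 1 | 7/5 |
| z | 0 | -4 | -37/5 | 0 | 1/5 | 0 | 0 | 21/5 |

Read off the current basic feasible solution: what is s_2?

0

s_2 is not in the basis, so in the current basic feasible solution s_2 = 0.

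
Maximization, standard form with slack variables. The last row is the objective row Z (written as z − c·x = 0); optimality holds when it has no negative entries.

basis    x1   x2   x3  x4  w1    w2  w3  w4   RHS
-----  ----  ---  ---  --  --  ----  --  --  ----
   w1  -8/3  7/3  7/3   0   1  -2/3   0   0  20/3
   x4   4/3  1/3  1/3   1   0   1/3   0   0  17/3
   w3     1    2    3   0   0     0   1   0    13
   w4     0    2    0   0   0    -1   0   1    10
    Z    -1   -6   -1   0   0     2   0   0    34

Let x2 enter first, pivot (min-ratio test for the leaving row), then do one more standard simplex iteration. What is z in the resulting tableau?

Ratio test on column x2 — row 1: (20/3)/(7/3) = 20/7; row 2: (17/3)/(1/3) = 17; row 3: 13/2 = 13/2; row 4: 10/2 = 5. Minimum is 20/7 at row 1 (w1 leaves); pivot element 7/3.
Pivot on row 1; the Z-row RHS becomes 34 − (-6)·(20/7) = 358/7.
Next entering variable (most negative Z-row entry -55/7): x1.
Ratio test on column x1 — row 1: entry -8/7 ≤ 0; row 2: (33/7)/(12/7) = 11/4; row 3: (51/7)/(23/7) = 51/23; row 4: (30/7)/(16/7) = 15/8. Minimum is 15/8 at row 4 (w4 leaves); pivot element 16/7.
After the second pivot the Z-row RHS is 358/7 − (-55/7)·(15/8) = 527/8.

527/8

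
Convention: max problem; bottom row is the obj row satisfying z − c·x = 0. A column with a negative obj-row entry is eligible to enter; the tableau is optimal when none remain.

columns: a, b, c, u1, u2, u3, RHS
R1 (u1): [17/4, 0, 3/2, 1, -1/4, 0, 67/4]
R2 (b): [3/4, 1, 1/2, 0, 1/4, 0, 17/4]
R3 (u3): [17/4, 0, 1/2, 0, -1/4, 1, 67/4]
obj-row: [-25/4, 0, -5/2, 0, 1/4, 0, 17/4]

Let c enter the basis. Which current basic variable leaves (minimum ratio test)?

b

Column c entries and ratios — u1: (67/4)/(3/2) = 67/6; b: (17/4)/(1/2) = 17/2; u3: (67/4)/(1/2) = 67/2.
Smallest ratio is 17/2 in the row of b, so b leaves.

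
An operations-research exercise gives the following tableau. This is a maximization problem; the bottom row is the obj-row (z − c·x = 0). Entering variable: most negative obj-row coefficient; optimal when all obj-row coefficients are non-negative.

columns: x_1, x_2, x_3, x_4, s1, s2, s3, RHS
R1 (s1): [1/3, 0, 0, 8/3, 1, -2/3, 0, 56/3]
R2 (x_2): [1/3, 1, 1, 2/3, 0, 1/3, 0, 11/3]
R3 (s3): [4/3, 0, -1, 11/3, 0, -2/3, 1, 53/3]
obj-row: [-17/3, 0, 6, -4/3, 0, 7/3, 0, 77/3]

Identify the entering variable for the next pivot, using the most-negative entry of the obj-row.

Negative obj-row entries: x_1: -17/3, x_4: -4/3.
The most negative is -17/3 in column x_1, so x_1 enters.

x_1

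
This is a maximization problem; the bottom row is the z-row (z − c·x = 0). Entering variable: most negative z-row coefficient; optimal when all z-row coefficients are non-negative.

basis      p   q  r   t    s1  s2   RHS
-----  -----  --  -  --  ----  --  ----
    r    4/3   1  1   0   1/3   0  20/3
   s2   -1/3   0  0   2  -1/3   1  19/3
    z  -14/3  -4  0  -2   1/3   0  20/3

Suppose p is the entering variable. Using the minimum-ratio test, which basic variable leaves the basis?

r

Column p entries and ratios — r: (20/3)/(4/3) = 5; s2: -1/3 ≤ 0, skip.
Smallest ratio is 5 in the row of r, so r leaves.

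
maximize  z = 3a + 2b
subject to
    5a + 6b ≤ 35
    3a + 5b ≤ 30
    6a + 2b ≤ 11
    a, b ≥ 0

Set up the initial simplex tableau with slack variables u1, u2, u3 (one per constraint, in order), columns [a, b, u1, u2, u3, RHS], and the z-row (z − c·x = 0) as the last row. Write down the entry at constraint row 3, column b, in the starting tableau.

Constraint 3 has coefficient 2 on b.

2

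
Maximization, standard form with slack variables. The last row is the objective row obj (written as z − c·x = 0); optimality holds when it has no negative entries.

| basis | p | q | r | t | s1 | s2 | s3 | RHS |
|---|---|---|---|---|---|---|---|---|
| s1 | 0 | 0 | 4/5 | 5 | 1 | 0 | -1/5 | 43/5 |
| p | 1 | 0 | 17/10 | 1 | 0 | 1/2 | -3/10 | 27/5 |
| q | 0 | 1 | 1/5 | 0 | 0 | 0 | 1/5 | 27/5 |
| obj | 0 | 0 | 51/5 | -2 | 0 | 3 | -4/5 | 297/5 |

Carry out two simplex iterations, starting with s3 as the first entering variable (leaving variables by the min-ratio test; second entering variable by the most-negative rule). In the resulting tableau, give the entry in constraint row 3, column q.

Ratio test on column s3 — row 1: entry -1/5 ≤ 0; row 2: entry -3/10 ≤ 0; row 3: (27/5)/(1/5) = 27. Minimum is 27 at row 3 (q leaves); pivot element 1/5.
Divide row 3 by 1/5; eliminate column s3 from the other rows.
Second iteration: most negative obj-row entry is -2 in column t, so t enters.
Ratio test on column t — row 1: 14/5 = 14/5; row 2: (27/2)/1 = 27/2; row 3: entry 0 ≤ 0. Minimum is 14/5 at row 1 (s1 leaves); pivot element 5.
Divide row 1 by 5; eliminate column t from the other rows.
After both pivots, the entry at constraint row 3, column q is 5.

5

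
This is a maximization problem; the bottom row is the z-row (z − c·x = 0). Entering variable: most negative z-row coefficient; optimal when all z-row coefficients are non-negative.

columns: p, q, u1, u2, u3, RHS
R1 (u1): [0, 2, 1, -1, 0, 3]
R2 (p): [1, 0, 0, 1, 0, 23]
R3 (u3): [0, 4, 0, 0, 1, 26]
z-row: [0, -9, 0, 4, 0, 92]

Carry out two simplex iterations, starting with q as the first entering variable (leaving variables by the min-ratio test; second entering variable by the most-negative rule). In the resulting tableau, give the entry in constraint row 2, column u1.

1

Ratio test on column q — row 1: 3/2 = 3/2; row 2: entry 0 ≤ 0; row 3: 26/4 = 13/2. Minimum is 3/2 at row 1 (u1 leaves); pivot element 2.
Divide row 1 by 2; eliminate column q from the other rows.
Second iteration: most negative z-row entry is -1/2 in column u2, so u2 enters.
Ratio test on column u2 — row 1: entry -1/2 ≤ 0; row 2: 23/1 = 23; row 3: 20/2 = 10. Minimum is 10 at row 3 (u3 leaves); pivot element 2.
Divide row 3 by 2; eliminate column u2 from the other rows.
After both pivots, the entry at constraint row 2, column u1 is 1.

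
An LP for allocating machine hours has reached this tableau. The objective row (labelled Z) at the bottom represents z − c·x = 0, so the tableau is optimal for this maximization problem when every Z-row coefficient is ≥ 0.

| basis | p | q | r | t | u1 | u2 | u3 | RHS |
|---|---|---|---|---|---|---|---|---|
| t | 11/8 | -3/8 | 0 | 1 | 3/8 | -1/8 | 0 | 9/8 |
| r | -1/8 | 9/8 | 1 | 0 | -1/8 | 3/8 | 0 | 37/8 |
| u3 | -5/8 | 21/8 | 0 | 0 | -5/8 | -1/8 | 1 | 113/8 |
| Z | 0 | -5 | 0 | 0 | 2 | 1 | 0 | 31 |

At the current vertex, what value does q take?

q is not in the basis, so in the current basic feasible solution q = 0.

0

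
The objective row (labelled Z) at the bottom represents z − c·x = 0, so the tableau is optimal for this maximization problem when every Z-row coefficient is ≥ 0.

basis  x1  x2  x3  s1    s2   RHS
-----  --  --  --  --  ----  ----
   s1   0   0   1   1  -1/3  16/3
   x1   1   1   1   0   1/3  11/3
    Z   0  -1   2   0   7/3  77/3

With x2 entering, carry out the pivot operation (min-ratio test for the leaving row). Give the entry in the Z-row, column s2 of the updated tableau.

Ratio test on column x2 — row 1: entry 0 ≤ 0; row 2: (11/3)/1 = 11/3. Minimum is 11/3 at row 2 (x1 leaves); pivot element 1.
Divide row 2 by 1; eliminate column x2 from the other rows.
Z-row update in column s2: 7/3 − (-1)·(1/3) = 8/3.

8/3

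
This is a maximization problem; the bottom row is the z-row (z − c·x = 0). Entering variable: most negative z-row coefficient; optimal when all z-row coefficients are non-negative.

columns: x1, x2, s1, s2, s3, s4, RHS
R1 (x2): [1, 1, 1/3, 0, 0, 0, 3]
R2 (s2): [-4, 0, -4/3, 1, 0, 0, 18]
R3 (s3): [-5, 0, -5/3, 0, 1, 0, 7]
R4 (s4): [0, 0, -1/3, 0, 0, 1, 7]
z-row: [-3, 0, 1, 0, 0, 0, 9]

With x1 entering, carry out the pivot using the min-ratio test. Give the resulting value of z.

18

Ratio test on column x1 — row 1: 3/1 = 3; row 2: entry -4 ≤ 0; row 3: entry -5 ≤ 0; row 4: entry 0 ≤ 0. Minimum is 3 at row 1 (x2 leaves); pivot element 1.
Pivot on row 1; the z-row RHS becomes 9 − (-3)·3 = 18.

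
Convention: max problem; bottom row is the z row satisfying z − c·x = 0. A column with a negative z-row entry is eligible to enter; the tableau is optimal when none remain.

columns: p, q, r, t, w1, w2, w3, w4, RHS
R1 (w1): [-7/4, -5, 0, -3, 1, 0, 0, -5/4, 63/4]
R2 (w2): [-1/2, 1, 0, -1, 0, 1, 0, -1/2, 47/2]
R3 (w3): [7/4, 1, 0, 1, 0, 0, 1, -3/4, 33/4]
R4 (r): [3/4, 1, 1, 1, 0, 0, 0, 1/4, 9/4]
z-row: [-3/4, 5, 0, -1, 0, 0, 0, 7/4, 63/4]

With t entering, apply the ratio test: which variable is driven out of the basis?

Column t entries and ratios — w1: -3 ≤ 0, skip; w2: -1 ≤ 0, skip; w3: (33/4)/1 = 33/4; r: (9/4)/1 = 9/4.
Smallest ratio is 9/4 in the row of r, so r leaves.

r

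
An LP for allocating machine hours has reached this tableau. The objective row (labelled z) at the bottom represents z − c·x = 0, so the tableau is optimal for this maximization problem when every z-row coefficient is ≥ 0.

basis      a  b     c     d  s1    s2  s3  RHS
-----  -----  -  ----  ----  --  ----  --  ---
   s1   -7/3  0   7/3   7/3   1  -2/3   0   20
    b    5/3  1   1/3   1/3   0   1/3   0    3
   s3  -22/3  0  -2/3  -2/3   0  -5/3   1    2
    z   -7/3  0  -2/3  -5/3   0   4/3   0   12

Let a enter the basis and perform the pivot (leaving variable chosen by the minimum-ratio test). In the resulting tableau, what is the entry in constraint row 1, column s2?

-1/5

Ratio test on column a — row 1: entry -7/3 ≤ 0; row 2: 3/(5/3) = 9/5; row 3: entry -22/3 ≤ 0. Minimum is 9/5 at row 2 (b leaves); pivot element 5/3.
Divide row 2 by 5/3; eliminate column a from the other rows.
Row 1 update in column s2: -2/3 − (-7/3)·(1/5) = -1/5.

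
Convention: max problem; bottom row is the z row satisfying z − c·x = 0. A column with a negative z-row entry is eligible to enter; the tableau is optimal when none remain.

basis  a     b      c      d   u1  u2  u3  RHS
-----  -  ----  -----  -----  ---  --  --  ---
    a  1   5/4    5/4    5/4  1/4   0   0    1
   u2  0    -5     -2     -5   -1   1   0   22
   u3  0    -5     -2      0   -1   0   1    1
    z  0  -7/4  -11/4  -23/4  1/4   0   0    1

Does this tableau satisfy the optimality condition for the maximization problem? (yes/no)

The z-row has a negative entry -23/4 in column d, so it is not optimal.

no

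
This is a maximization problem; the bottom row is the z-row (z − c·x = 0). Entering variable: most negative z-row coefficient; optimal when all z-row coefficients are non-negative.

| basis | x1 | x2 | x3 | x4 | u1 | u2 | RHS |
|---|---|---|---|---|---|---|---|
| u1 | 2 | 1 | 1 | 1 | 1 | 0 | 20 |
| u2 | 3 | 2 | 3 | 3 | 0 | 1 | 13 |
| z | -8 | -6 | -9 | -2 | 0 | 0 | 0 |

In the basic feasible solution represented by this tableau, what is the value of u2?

u2 is basic (row 2); its value is the RHS of that row, 13.

13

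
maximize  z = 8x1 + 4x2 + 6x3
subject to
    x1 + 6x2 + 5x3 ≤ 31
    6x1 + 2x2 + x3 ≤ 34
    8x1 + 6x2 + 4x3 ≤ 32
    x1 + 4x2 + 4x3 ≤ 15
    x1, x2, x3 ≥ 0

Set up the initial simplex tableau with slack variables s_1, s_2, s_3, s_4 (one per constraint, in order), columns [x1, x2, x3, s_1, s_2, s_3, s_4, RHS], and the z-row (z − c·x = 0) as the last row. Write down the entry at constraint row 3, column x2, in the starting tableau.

Constraint 3 has coefficient 6 on x2.

6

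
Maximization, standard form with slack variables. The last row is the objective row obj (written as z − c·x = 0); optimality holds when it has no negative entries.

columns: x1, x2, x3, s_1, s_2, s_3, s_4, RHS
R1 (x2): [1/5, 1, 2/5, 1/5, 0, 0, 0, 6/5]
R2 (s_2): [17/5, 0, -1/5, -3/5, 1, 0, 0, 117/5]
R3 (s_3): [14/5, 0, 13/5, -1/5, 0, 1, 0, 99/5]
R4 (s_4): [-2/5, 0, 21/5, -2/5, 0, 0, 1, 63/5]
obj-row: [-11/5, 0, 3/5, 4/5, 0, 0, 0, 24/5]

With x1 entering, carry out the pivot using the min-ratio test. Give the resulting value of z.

Ratio test on column x1 — row 1: (6/5)/(1/5) = 6; row 2: (117/5)/(17/5) = 117/17; row 3: (99/5)/(14/5) = 99/14; row 4: entry -2/5 ≤ 0. Minimum is 6 at row 1 (x2 leaves); pivot element 1/5.
Pivot on row 1; the obj-row RHS becomes 24/5 − (-11/5)·6 = 18.

18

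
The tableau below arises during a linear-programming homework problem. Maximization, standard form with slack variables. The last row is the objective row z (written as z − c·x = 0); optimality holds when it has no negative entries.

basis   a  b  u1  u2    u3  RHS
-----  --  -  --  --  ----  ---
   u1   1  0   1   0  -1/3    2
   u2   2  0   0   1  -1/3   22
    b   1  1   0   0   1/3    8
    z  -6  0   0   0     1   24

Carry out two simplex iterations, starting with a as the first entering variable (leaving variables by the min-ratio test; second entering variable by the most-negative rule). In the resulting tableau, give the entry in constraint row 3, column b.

Ratio test on column a — row 1: 2/1 = 2; row 2: 22/2 = 11; row 3: 8/1 = 8. Minimum is 2 at row 1 (u1 leaves); pivot element 1.
Divide row 1 by 1; eliminate column a from the other rows.
Second iteration: most negative z-row entry is -1 in column u3, so u3 enters.
Ratio test on column u3 — row 1: entry -1/3 ≤ 0; row 2: 18/(1/3) = 54; row 3: 6/(2/3) = 9. Minimum is 9 at row 3 (b leaves); pivot element 2/3.
Divide row 3 by 2/3; eliminate column u3 from the other rows.
After both pivots, the entry at constraint row 3, column b is 3/2.

3/2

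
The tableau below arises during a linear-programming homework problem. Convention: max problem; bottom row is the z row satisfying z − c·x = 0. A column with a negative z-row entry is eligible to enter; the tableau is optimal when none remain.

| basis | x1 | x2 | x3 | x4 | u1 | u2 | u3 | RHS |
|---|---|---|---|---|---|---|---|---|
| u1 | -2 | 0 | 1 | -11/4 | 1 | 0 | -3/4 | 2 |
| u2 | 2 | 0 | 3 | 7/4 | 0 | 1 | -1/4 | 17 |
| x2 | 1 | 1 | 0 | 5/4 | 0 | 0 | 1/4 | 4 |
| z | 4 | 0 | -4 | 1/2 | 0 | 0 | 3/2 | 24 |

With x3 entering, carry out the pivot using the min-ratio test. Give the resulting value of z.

32

Ratio test on column x3 — row 1: 2/1 = 2; row 2: 17/3 = 17/3; row 3: entry 0 ≤ 0. Minimum is 2 at row 1 (u1 leaves); pivot element 1.
Pivot on row 1; the z-row RHS becomes 24 − (-4)·2 = 32.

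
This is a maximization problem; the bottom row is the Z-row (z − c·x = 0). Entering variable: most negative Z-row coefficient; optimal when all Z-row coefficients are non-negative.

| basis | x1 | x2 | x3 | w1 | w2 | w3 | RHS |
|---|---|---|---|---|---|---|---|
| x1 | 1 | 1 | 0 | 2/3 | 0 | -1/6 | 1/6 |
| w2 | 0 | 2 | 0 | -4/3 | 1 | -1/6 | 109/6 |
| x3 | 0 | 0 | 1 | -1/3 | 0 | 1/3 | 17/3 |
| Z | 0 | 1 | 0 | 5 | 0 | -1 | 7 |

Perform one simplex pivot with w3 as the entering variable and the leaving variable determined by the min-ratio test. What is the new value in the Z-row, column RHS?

24

Ratio test on column w3 — row 1: entry -1/6 ≤ 0; row 2: entry -1/6 ≤ 0; row 3: (17/3)/(1/3) = 17. Minimum is 17 at row 3 (x3 leaves); pivot element 1/3.
Divide row 3 by 1/3; eliminate column w3 from the other rows.
Z-row update in column RHS: 7 − (-1)·17 = 24.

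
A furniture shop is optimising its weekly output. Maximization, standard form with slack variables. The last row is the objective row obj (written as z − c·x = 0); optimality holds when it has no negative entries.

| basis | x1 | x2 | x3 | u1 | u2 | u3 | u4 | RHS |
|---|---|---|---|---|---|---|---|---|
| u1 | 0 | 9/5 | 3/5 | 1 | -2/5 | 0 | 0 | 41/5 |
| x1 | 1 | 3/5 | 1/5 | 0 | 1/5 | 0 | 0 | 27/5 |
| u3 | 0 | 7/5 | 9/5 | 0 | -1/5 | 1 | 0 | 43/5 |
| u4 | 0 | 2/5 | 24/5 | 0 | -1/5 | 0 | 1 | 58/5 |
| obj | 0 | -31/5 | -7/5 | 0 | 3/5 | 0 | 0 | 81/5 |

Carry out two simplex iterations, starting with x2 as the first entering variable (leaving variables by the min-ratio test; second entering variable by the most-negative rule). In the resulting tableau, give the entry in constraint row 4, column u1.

Ratio test on column x2 — row 1: (41/5)/(9/5) = 41/9; row 2: (27/5)/(3/5) = 9; row 3: (43/5)/(7/5) = 43/7; row 4: (58/5)/(2/5) = 29. Minimum is 41/9 at row 1 (u1 leaves); pivot element 9/5.
Divide row 1 by 9/5; eliminate column x2 from the other rows.
Second iteration: most negative obj-row entry is -7/9 in column u2, so u2 enters.
Ratio test on column u2 — row 1: entry -2/9 ≤ 0; row 2: (8/3)/(1/3) = 8; row 3: (20/9)/(1/9) = 20; row 4: entry -1/9 ≤ 0. Minimum is 8 at row 2 (x1 leaves); pivot element 1/3.
Divide row 2 by 1/3; eliminate column u2 from the other rows.
After both pivots, the entry at constraint row 4, column u1 is -1/3.

-1/3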